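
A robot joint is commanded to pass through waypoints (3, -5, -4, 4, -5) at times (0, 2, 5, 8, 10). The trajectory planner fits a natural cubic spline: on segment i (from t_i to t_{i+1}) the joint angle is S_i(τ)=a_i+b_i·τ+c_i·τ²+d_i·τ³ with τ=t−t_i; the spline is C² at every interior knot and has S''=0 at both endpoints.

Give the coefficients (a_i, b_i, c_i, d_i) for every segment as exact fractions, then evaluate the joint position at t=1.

Δ: Δ0=-4, Δ1=1/3, Δ2=8/3, Δ3=-9/2
row 1: diag=10, rhs=26; c'=3/10, d'=13/5
row 2: denom=12−3·3/10=111/10; d'=(14−3·13/5)/(111/10)=62/111
row 3: denom=10−3·10/37=340/37; d'=(-43−3·62/111)/(340/37)=-1653/340
back: M3=-1653/340
back: M2=62/111−10/37·-1653/340=191/102
back: M1=13/5−3/10·191/102=693/340
M: M0=0, M1=693/340, M2=191/102, M3=-1653/340, M4=0
seg 0: a=3, c=M0/2=0, d=(M1−M0)/(6·2)=231/1360, b=Δ0−h0·(2M0+M1)/6=-1591/340
seg 1: a=-5, c=M1/2=693/680, d=(M2−M1)/(6·3)=-169/18360, b=Δ1−h1·(2M1+M2)/6=-449/170
seg 2: a=-4, c=M2/2=191/204, d=(M3−M2)/(6·3)=-6869/18360, b=Δ2−h2·(2M2+M3)/6=129/40
seg 3: a=4, c=M3/2=-1653/680, d=(M4−M3)/(6·2)=551/1360, b=Δ3−h3·(2M3+M4)/6=-107/85
t_q=1 → seg 0, τ=1; S=3+-1591/340·τ+0·τ²+231/1360·τ³=-2053/1360

  seg 0: a=3 b=-1591/340 c=0 d=231/1360
  seg 1: a=-5 b=-449/170 c=693/680 d=-169/18360
  seg 2: a=-4 b=129/40 c=191/204 d=-6869/18360
  seg 3: a=4 b=-107/85 c=-1653/680 d=551/1360
S(1) = -2053/1360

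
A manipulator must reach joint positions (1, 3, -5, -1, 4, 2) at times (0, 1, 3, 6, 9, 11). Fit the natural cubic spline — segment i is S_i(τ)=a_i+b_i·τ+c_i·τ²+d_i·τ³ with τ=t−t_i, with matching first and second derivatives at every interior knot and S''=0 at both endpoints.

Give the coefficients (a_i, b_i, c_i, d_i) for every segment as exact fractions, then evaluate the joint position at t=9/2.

  seg 0: a=1 b=1549/473 c=0 d=-603/473
  seg 1: a=3 b=-260/473 c=-1809/473 d=993/946
  seg 2: a=-5 b=-1538/473 c=1170/473 d=-4024/12771
  seg 3: a=-1 b=1458/473 c=-514/1419 d=-467/12771
  seg 4: a=4 b=-37/473 c=-327/473 d=109/946
S(9/2) = -5085/946

Δ: Δ0=2, Δ1=-4, Δ2=4/3, Δ3=5/3, Δ4=-1
row 1: diag=6, rhs=-36; c'=1/3, d'=-6
row 2: denom=10−2·1/3=28/3; d'=(32−2·-6)/(28/3)=33/7
row 3: denom=12−3·9/28=309/28; d'=(2−3·33/7)/(309/28)=-340/309
row 4: denom=10−3·28/103=946/103; d'=(-16−3·-340/309)/(946/103)=-654/473
back: M4=-654/473
back: M3=-340/309−28/103·-654/473=-1028/1419
back: M2=33/7−9/28·-1028/1419=2340/473
back: M1=-6−1/3·2340/473=-3618/473
M: M0=0, M1=-3618/473, M2=2340/473, M3=-1028/1419, M4=-654/473, M5=0
seg 0: a=1, c=M0/2=0, d=(M1−M0)/(6·1)=-603/473, b=Δ0−h0·(2M0+M1)/6=1549/473
seg 1: a=3, c=M1/2=-1809/473, d=(M2−M1)/(6·2)=993/946, b=Δ1−h1·(2M1+M2)/6=-260/473
seg 2: a=-5, c=M2/2=1170/473, d=(M3−M2)/(6·3)=-4024/12771, b=Δ2−h2·(2M2+M3)/6=-1538/473
seg 3: a=-1, c=M3/2=-514/1419, d=(M4−M3)/(6·3)=-467/12771, b=Δ3−h3·(2M3+M4)/6=1458/473
seg 4: a=4, c=M4/2=-327/473, d=(M5−M4)/(6·2)=109/946, b=Δ4−h4·(2M4+M5)/6=-37/473
t_q=9/2 → seg 2, τ=3/2; S=-5+-1538/473·τ+1170/473·τ²+-4024/12771·τ³=-5085/946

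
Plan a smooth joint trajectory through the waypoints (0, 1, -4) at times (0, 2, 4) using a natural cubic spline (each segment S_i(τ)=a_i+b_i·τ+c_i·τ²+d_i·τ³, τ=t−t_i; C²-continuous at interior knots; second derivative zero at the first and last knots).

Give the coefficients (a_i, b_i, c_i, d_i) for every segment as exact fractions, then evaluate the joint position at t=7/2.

Δ: Δ0=1/2, Δ1=-5/2
row 1: diag=8, rhs=-18; c'=1/4, d'=-9/4
back: M1=-9/4
M: M0=0, M1=-9/4, M2=0
seg 0: a=0, c=M0/2=0, d=(M1−M0)/(6·2)=-3/16, b=Δ0−h0·(2M0+M1)/6=5/4
seg 1: a=1, c=M1/2=-9/8, d=(M2−M1)/(6·2)=3/16, b=Δ1−h1·(2M1+M2)/6=-1
t_q=7/2 → seg 1, τ=3/2; S=1+-1·τ+-9/8·τ²+3/16·τ³=-307/128

  seg 0: a=0 b=5/4 c=0 d=-3/16
  seg 1: a=1 b=-1 c=-9/8 d=3/16
S(7/2) = -307/128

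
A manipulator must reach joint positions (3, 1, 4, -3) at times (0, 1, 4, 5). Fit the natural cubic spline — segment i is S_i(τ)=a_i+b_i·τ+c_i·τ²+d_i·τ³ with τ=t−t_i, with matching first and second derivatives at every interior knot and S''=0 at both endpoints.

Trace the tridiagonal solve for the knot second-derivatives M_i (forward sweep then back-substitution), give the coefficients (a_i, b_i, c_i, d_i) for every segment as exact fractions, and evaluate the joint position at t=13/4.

  seg 0: a=3 b=-158/55 c=0 d=48/55
  seg 1: a=1 b=-14/55 c=144/55 d=-11/15
  seg 2: a=4 b=-239/55 c=-219/55 d=73/55
S(13/4) = 18757/3520

Δ: Δ0=-2, Δ1=1, Δ2=-7
row 1: diag=8, rhs=18; c'=3/8, d'=9/4
row 2: denom=8−3·3/8=55/8; d'=(-48−3·9/4)/(55/8)=-438/55
back: M2=-438/55
back: M1=9/4−3/8·-438/55=288/55
M: M0=0, M1=288/55, M2=-438/55, M3=0
seg 0: a=3, c=M0/2=0, d=(M1−M0)/(6·1)=48/55, b=Δ0−h0·(2M0+M1)/6=-158/55
seg 1: a=1, c=M1/2=144/55, d=(M2−M1)/(6·3)=-11/15, b=Δ1−h1·(2M1+M2)/6=-14/55
seg 2: a=4, c=M2/2=-219/55, d=(M3−M2)/(6·1)=73/55, b=Δ2−h2·(2M2+M3)/6=-239/55
t_q=13/4 → seg 1, τ=9/4; S=1+-14/55·τ+144/55·τ²+-11/15·τ³=18757/3520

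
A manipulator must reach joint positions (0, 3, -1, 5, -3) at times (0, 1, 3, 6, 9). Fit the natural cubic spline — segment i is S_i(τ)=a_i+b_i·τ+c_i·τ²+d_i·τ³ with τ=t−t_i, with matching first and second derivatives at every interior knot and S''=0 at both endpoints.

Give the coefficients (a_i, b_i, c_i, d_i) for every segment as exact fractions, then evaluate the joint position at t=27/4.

Δ: Δ0=3, Δ1=-2, Δ2=2, Δ3=-8/3
row 1: diag=6, rhs=-30; c'=1/3, d'=-5
row 2: denom=10−2·1/3=28/3; d'=(24−2·-5)/(28/3)=51/14
row 3: denom=12−3·9/28=309/28; d'=(-28−3·51/14)/(309/28)=-1090/309
back: M3=-1090/309
back: M2=51/14−9/28·-1090/309=492/103
back: M1=-5−1/3·492/103=-679/103
M: M0=0, M1=-679/103, M2=492/103, M3=-1090/309, M4=0
seg 0: a=0, c=M0/2=0, d=(M1−M0)/(6·1)=-679/618, b=Δ0−h0·(2M0+M1)/6=2533/618
seg 1: a=3, c=M1/2=-679/206, d=(M2−M1)/(6·2)=1171/1236, b=Δ1−h1·(2M1+M2)/6=248/309
seg 2: a=-1, c=M2/2=246/103, d=(M3−M2)/(6·3)=-1283/2781, b=Δ2−h2·(2M2+M3)/6=-313/309
seg 3: a=5, c=M3/2=-545/309, d=(M4−M3)/(6·3)=545/2781, b=Δ3−h3·(2M3+M4)/6=266/309
t_q=27/4 → seg 3, τ=3/4; S=5+266/309·τ+-545/309·τ²+545/2781·τ³=31221/6592

  seg 0: a=0 b=2533/618 c=0 d=-679/618
  seg 1: a=3 b=248/309 c=-679/206 d=1171/1236
  seg 2: a=-1 b=-313/309 c=246/103 d=-1283/2781
  seg 3: a=5 b=266/309 c=-545/309 d=545/2781
S(27/4) = 31221/6592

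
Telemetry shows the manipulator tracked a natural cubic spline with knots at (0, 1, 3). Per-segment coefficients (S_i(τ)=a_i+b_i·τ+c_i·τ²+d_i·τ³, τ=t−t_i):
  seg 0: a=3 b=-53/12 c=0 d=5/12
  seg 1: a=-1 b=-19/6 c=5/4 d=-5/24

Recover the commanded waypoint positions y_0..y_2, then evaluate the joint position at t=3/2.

y_0=3 y_1=-1 y_2=-4
S(3/2) = -147/64

y_0 = S_0(0) = a_0 = 3
y_1 = S_1(0) = a_1 = -1
y_2 = S_1(2) = -4
t_q=3/2 is in segment 1 (τ=1/2); S_1(τ)=-147/64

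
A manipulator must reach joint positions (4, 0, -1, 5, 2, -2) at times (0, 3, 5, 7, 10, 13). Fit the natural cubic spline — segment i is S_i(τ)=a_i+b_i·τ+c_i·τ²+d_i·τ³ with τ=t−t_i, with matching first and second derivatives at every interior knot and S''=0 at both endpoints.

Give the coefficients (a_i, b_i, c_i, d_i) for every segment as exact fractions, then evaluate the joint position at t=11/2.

Δ: Δ0=-4/3, Δ1=-1/2, Δ2=3, Δ3=-1, Δ4=-4/3
row 1: diag=10, rhs=5; c'=1/5, d'=1/2
row 2: denom=8−2·1/5=38/5; d'=(21−2·1/2)/(38/5)=50/19
row 3: denom=10−2·5/19=180/19; d'=(-24−2·50/19)/(180/19)=-139/45
row 4: denom=12−3·19/60=221/20; d'=(-2−3·-139/45)/(221/20)=436/663
back: M4=436/663
back: M3=-139/45−19/60·436/663=-2186/663
back: M2=50/19−5/19·-2186/663=2320/663
back: M1=1/2−1/5·2320/663=-265/1326
M: M0=0, M1=-265/1326, M2=2320/663, M3=-2186/663, M4=436/663, M5=0
seg 0: a=4, c=M0/2=0, d=(M1−M0)/(6·3)=-265/23868, b=Δ0−h0·(2M0+M1)/6=-3271/2652
seg 1: a=0, c=M1/2=-265/2652, d=(M2−M1)/(6·2)=545/1768, b=Δ1−h1·(2M1+M2)/6=-2033/1326
seg 2: a=-1, c=M2/2=1160/663, d=(M3−M2)/(6·2)=-751/1326, b=Δ2−h2·(2M2+M3)/6=1171/663
seg 3: a=5, c=M3/2=-1093/663, d=(M4−M3)/(6·3)=437/1989, b=Δ3−h3·(2M3+M4)/6=435/221
seg 4: a=2, c=M4/2=218/663, d=(M5−M4)/(6·3)=-218/5967, b=Δ4−h4·(2M4+M5)/6=-440/221
t_q=11/2 → seg 2, τ=1/2; S=-1+1171/663·τ+1160/663·τ²+-751/1326·τ³=883/3536

  seg 0: a=4 b=-3271/2652 c=0 d=-265/23868
  seg 1: a=0 b=-2033/1326 c=-265/2652 d=545/1768
  seg 2: a=-1 b=1171/663 c=1160/663 d=-751/1326
  seg 3: a=5 b=435/221 c=-1093/663 d=437/1989
  seg 4: a=2 b=-440/221 c=218/663 d=-218/5967
S(11/2) = 883/3536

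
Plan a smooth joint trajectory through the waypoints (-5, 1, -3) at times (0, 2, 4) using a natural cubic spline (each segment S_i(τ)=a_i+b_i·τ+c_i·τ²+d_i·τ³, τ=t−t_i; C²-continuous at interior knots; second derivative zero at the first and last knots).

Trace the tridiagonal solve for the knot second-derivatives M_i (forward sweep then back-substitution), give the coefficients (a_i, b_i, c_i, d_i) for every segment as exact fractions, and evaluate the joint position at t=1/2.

  seg 0: a=-5 b=17/4 c=0 d=-5/16
  seg 1: a=1 b=1/2 c=-15/8 d=5/16
S(1/2) = -373/128

Δ: Δ0=3, Δ1=-2
row 1: diag=8, rhs=-30; c'=1/4, d'=-15/4
back: M1=-15/4
M: M0=0, M1=-15/4, M2=0
seg 0: a=-5, c=M0/2=0, d=(M1−M0)/(6·2)=-5/16, b=Δ0−h0·(2M0+M1)/6=17/4
seg 1: a=1, c=M1/2=-15/8, d=(M2−M1)/(6·2)=5/16, b=Δ1−h1·(2M1+M2)/6=1/2
t_q=1/2 → seg 0, τ=1/2; S=-5+17/4·τ+0·τ²+-5/16·τ³=-373/128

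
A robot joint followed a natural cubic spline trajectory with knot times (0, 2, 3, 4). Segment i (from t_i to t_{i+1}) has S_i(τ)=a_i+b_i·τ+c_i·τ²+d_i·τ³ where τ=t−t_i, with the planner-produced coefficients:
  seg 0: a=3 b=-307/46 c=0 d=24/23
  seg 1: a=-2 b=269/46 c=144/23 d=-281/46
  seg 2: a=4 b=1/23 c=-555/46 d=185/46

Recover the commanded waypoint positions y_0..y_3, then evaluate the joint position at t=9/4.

y_0=3 y_1=-2 y_2=4 y_3=-4
S(9/4) = -31/128

y_0 = S_0(0) = a_0 = 3
y_1 = S_1(0) = a_1 = -2
y_2 = S_2(0) = a_2 = 4
y_3 = S_2(1) = -4
t_q=9/4 is in segment 1 (τ=1/4); S_1(τ)=-31/128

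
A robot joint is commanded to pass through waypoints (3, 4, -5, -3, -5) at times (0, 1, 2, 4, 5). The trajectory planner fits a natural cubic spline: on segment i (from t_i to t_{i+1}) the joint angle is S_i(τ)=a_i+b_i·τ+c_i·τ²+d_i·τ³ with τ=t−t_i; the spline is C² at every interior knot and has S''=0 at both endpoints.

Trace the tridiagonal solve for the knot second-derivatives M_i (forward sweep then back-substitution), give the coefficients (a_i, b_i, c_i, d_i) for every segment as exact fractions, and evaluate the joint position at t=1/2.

  seg 0: a=3 b=254/61 c=0 d=-193/61
  seg 1: a=4 b=-325/61 c=-579/61 d=355/61
  seg 2: a=-5 b=-418/61 c=486/61 d=-493/244
  seg 3: a=-3 b=47/61 c=-507/122 d=169/122
S(1/2) = 2287/488

Δ: Δ0=1, Δ1=-9, Δ2=1, Δ3=-2
row 1: diag=4, rhs=-60; c'=1/4, d'=-15
row 2: denom=6−1·1/4=23/4; d'=(60−1·-15)/(23/4)=300/23
row 3: denom=6−2·8/23=122/23; d'=(-18−2·300/23)/(122/23)=-507/61
back: M3=-507/61
back: M2=300/23−8/23·-507/61=972/61
back: M1=-15−1/4·972/61=-1158/61
M: M0=0, M1=-1158/61, M2=972/61, M3=-507/61, M4=0
seg 0: a=3, c=M0/2=0, d=(M1−M0)/(6·1)=-193/61, b=Δ0−h0·(2M0+M1)/6=254/61
seg 1: a=4, c=M1/2=-579/61, d=(M2−M1)/(6·1)=355/61, b=Δ1−h1·(2M1+M2)/6=-325/61
seg 2: a=-5, c=M2/2=486/61, d=(M3−M2)/(6·2)=-493/244, b=Δ2−h2·(2M2+M3)/6=-418/61
seg 3: a=-3, c=M3/2=-507/122, d=(M4−M3)/(6·1)=169/122, b=Δ3−h3·(2M3+M4)/6=47/61
t_q=1/2 → seg 0, τ=1/2; S=3+254/61·τ+0·τ²+-193/61·τ³=2287/488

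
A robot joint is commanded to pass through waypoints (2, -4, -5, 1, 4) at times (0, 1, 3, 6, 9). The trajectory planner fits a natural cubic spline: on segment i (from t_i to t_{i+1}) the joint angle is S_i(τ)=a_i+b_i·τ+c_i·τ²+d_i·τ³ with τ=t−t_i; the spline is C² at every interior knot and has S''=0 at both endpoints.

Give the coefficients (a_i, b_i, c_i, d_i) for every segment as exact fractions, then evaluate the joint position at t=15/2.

Δ: Δ0=-6, Δ1=-1/2, Δ2=2, Δ3=1
row 1: diag=6, rhs=33; c'=1/3, d'=11/2
row 2: denom=10−2·1/3=28/3; d'=(15−2·11/2)/(28/3)=3/7
row 3: denom=12−3·9/28=309/28; d'=(-6−3·3/7)/(309/28)=-68/103
back: M3=-68/103
back: M2=3/7−9/28·-68/103=66/103
back: M1=11/2−1/3·66/103=1089/206
M: M0=0, M1=1089/206, M2=66/103, M3=-68/103, M4=0
seg 0: a=2, c=M0/2=0, d=(M1−M0)/(6·1)=363/412, b=Δ0−h0·(2M0+M1)/6=-2835/412
seg 1: a=-4, c=M1/2=1089/412, d=(M2−M1)/(6·2)=-319/824, b=Δ1−h1·(2M1+M2)/6=-873/206
seg 2: a=-5, c=M2/2=33/103, d=(M3−M2)/(6·3)=-67/927, b=Δ2−h2·(2M2+M3)/6=174/103
seg 3: a=1, c=M3/2=-34/103, d=(M4−M3)/(6·3)=34/927, b=Δ3−h3·(2M3+M4)/6=171/103
t_q=15/2 → seg 3, τ=3/2; S=1+171/103·τ+-34/103·τ²+34/927·τ³=1183/412

  seg 0: a=2 b=-2835/412 c=0 d=363/412
  seg 1: a=-4 b=-873/206 c=1089/412 d=-319/824
  seg 2: a=-5 b=174/103 c=33/103 d=-67/927
  seg 3: a=1 b=171/103 c=-34/103 d=34/927
S(15/2) = 1183/412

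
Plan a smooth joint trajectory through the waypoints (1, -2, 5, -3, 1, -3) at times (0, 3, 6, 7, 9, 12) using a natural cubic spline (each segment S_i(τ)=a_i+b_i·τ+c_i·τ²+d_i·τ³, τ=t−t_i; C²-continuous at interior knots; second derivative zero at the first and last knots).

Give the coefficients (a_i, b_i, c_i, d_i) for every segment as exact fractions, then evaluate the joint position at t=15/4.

  seg 0: a=1 b=-425/132 c=0 d=293/1188
  seg 1: a=-2 b=227/66 c=293/132 d=-1025/1188
  seg 2: a=5 b=-863/132 c=-61/11 d=49/12
  seg 3: a=-3 b=-355/66 c=295/44 d=-199/132
  seg 4: a=1 b=221/66 c=-103/44 d=103/396
S(15/4) = 4123/2816

Δ: Δ0=-1, Δ1=7/3, Δ2=-8, Δ3=2, Δ4=-4/3
row 1: diag=12, rhs=20; c'=1/4, d'=5/3
row 2: denom=8−3·1/4=29/4; d'=(-62−3·5/3)/(29/4)=-268/29
row 3: denom=6−1·4/29=170/29; d'=(60−1·-268/29)/(170/29)=1004/85
row 4: denom=10−2·29/85=792/85; d'=(-20−2·1004/85)/(792/85)=-103/22
back: M4=-103/22
back: M3=1004/85−29/85·-103/22=295/22
back: M2=-268/29−4/29·295/22=-122/11
back: M1=5/3−1/4·-122/11=293/66
M: M0=0, M1=293/66, M2=-122/11, M3=295/22, M4=-103/22, M5=0
seg 0: a=1, c=M0/2=0, d=(M1−M0)/(6·3)=293/1188, b=Δ0−h0·(2M0+M1)/6=-425/132
seg 1: a=-2, c=M1/2=293/132, d=(M2−M1)/(6·3)=-1025/1188, b=Δ1−h1·(2M1+M2)/6=227/66
seg 2: a=5, c=M2/2=-61/11, d=(M3−M2)/(6·1)=49/12, b=Δ2−h2·(2M2+M3)/6=-863/132
seg 3: a=-3, c=M3/2=295/44, d=(M4−M3)/(6·2)=-199/132, b=Δ3−h3·(2M3+M4)/6=-355/66
seg 4: a=1, c=M4/2=-103/44, d=(M5−M4)/(6·3)=103/396, b=Δ4−h4·(2M4+M5)/6=221/66
t_q=15/4 → seg 1, τ=3/4; S=-2+227/66·τ+293/132·τ²+-1025/1188·τ³=4123/2816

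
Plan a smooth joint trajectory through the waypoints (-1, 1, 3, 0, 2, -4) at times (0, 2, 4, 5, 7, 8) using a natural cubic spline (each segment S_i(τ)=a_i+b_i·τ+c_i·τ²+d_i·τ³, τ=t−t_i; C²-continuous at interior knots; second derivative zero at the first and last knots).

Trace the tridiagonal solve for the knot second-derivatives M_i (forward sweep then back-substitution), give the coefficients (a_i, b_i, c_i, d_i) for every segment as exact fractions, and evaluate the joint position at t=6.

  seg 0: a=-1 b=87/170 c=0 d=83/680
  seg 1: a=1 b=168/85 c=249/340 d=-83/136
  seg 2: a=3 b=-411/170 c=-249/85 d=399/170
  seg 3: a=0 b=-21/17 c=699/170 d=-509/340
  seg 4: a=2 b=-234/85 c=-414/85 d=138/85
S(6) = 469/340

Δ: Δ0=1, Δ1=1, Δ2=-3, Δ3=1, Δ4=-6
row 1: diag=8, rhs=0; c'=1/4, d'=0
row 2: denom=6−2·1/4=11/2; d'=(-24−2·0)/(11/2)=-48/11
row 3: denom=6−1·2/11=64/11; d'=(24−1·-48/11)/(64/11)=39/8
row 4: denom=6−2·11/32=85/16; d'=(-42−2·39/8)/(85/16)=-828/85
back: M4=-828/85
back: M3=39/8−11/32·-828/85=699/85
back: M2=-48/11−2/11·699/85=-498/85
back: M1=0−1/4·-498/85=249/170
M: M0=0, M1=249/170, M2=-498/85, M3=699/85, M4=-828/85, M5=0
seg 0: a=-1, c=M0/2=0, d=(M1−M0)/(6·2)=83/680, b=Δ0−h0·(2M0+M1)/6=87/170
seg 1: a=1, c=M1/2=249/340, d=(M2−M1)/(6·2)=-83/136, b=Δ1−h1·(2M1+M2)/6=168/85
seg 2: a=3, c=M2/2=-249/85, d=(M3−M2)/(6·1)=399/170, b=Δ2−h2·(2M2+M3)/6=-411/170
seg 3: a=0, c=M3/2=699/170, d=(M4−M3)/(6·2)=-509/340, b=Δ3−h3·(2M3+M4)/6=-21/17
seg 4: a=2, c=M4/2=-414/85, d=(M5−M4)/(6·1)=138/85, b=Δ4−h4·(2M4+M5)/6=-234/85
t_q=6 → seg 3, τ=1; S=0+-21/17·τ+699/170·τ²+-509/340·τ³=469/340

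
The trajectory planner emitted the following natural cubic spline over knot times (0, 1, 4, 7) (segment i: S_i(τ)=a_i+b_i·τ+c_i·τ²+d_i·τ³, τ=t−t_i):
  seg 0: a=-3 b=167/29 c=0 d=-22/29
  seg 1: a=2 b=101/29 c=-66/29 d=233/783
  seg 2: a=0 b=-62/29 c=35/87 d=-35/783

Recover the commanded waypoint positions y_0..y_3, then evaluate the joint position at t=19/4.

y_0=-3 y_1=2 y_2=0 y_3=-4
S(19/4) = -2591/1856

y_0 = S_0(0) = a_0 = -3
y_1 = S_1(0) = a_1 = 2
y_2 = S_2(0) = a_2 = 0
y_3 = S_2(3) = -4
t_q=19/4 is in segment 2 (τ=3/4); S_2(τ)=-2591/1856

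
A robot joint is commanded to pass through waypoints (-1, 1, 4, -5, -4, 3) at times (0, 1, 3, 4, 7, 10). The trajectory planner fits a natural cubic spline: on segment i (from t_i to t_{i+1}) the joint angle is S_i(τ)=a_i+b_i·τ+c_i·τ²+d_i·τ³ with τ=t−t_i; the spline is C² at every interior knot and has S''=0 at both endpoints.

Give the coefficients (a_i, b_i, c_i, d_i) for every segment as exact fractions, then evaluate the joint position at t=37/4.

  seg 0: a=-1 b=455/339 c=0 d=223/339
  seg 1: a=1 b=1124/339 c=223/113 d=-3907/2712
  seg 2: a=4 b=-4121/678 c=-3015/452 d=5083/1356
  seg 3: a=-5 b=-11083/1356 c=517/113 d=-2359/4068
  seg 4: a=-4 b=2455/678 c=-291/452 d=97/1356
S(37/4) = 49255/28928

Δ: Δ0=2, Δ1=3/2, Δ2=-9, Δ3=1/3, Δ4=7/3
row 1: diag=6, rhs=-3; c'=1/3, d'=-1/2
row 2: denom=6−2·1/3=16/3; d'=(-63−2·-1/2)/(16/3)=-93/8
row 3: denom=8−1·3/16=125/16; d'=(56−1·-93/8)/(125/16)=1082/125
row 4: denom=12−3·48/125=1356/125; d'=(12−3·1082/125)/(1356/125)=-291/226
back: M4=-291/226
back: M3=1082/125−48/125·-291/226=1034/113
back: M2=-93/8−3/16·1034/113=-3015/226
back: M1=-1/2−1/3·-3015/226=446/113
M: M0=0, M1=446/113, M2=-3015/226, M3=1034/113, M4=-291/226, M5=0
seg 0: a=-1, c=M0/2=0, d=(M1−M0)/(6·1)=223/339, b=Δ0−h0·(2M0+M1)/6=455/339
seg 1: a=1, c=M1/2=223/113, d=(M2−M1)/(6·2)=-3907/2712, b=Δ1−h1·(2M1+M2)/6=1124/339
seg 2: a=4, c=M2/2=-3015/452, d=(M3−M2)/(6·1)=5083/1356, b=Δ2−h2·(2M2+M3)/6=-4121/678
seg 3: a=-5, c=M3/2=517/113, d=(M4−M3)/(6·3)=-2359/4068, b=Δ3−h3·(2M3+M4)/6=-11083/1356
seg 4: a=-4, c=M4/2=-291/452, d=(M5−M4)/(6·3)=97/1356, b=Δ4−h4·(2M4+M5)/6=2455/678
t_q=37/4 → seg 4, τ=9/4; S=-4+2455/678·τ+-291/452·τ²+97/1356·τ³=49255/28928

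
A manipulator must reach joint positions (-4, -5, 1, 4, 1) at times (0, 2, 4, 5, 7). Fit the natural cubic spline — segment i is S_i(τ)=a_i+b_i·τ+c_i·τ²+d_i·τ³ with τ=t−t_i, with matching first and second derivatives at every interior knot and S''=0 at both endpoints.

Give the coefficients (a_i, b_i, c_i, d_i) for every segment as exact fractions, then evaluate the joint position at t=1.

  seg 0: a=-4 b=-355/256 c=0 d=227/1024
  seg 1: a=-5 b=163/128 c=681/512 d=-239/1024
  seg 2: a=1 b=971/256 c=-9/128 d=-185/256
  seg 3: a=4 b=95/64 c=-573/256 d=191/512
S(1) = -5289/1024

Δ: Δ0=-1/2, Δ1=3, Δ2=3, Δ3=-3/2
row 1: diag=8, rhs=21; c'=1/4, d'=21/8
row 2: denom=6−2·1/4=11/2; d'=(0−2·21/8)/(11/2)=-21/22
row 3: denom=6−1·2/11=64/11; d'=(-27−1·-21/22)/(64/11)=-573/128
back: M3=-573/128
back: M2=-21/22−2/11·-573/128=-9/64
back: M1=21/8−1/4·-9/64=681/256
M: M0=0, M1=681/256, M2=-9/64, M3=-573/128, M4=0
seg 0: a=-4, c=M0/2=0, d=(M1−M0)/(6·2)=227/1024, b=Δ0−h0·(2M0+M1)/6=-355/256
seg 1: a=-5, c=M1/2=681/512, d=(M2−M1)/(6·2)=-239/1024, b=Δ1−h1·(2M1+M2)/6=163/128
seg 2: a=1, c=M2/2=-9/128, d=(M3−M2)/(6·1)=-185/256, b=Δ2−h2·(2M2+M3)/6=971/256
seg 3: a=4, c=M3/2=-573/256, d=(M4−M3)/(6·2)=191/512, b=Δ3−h3·(2M3+M4)/6=95/64
t_q=1 → seg 0, τ=1; S=-4+-355/256·τ+0·τ²+227/1024·τ³=-5289/1024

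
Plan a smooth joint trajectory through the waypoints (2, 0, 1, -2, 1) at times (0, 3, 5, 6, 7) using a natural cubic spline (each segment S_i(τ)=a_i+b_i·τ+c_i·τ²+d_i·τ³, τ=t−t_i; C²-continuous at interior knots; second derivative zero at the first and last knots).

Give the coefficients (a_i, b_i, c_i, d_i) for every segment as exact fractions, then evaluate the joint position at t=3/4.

  seg 0: a=2 b=-2059/1284 c=0 d=401/3852
  seg 1: a=0 b=775/642 c=401/428 d=-1657/2568
  seg 2: a=1 b=-895/321 c=-314/107 d=874/321
  seg 3: a=-2 b=-157/321 c=560/107 d=-560/321
S(3/4) = 23043/27392

Δ: Δ0=-2/3, Δ1=1/2, Δ2=-3, Δ3=3
row 1: diag=10, rhs=7; c'=1/5, d'=7/10
row 2: denom=6−2·1/5=28/5; d'=(-21−2·7/10)/(28/5)=-4
row 3: denom=4−1·5/28=107/28; d'=(36−1·-4)/(107/28)=1120/107
back: M3=1120/107
back: M2=-4−5/28·1120/107=-628/107
back: M1=7/10−1/5·-628/107=401/214
M: M0=0, M1=401/214, M2=-628/107, M3=1120/107, M4=0
seg 0: a=2, c=M0/2=0, d=(M1−M0)/(6·3)=401/3852, b=Δ0−h0·(2M0+M1)/6=-2059/1284
seg 1: a=0, c=M1/2=401/428, d=(M2−M1)/(6·2)=-1657/2568, b=Δ1−h1·(2M1+M2)/6=775/642
seg 2: a=1, c=M2/2=-314/107, d=(M3−M2)/(6·1)=874/321, b=Δ2−h2·(2M2+M3)/6=-895/321
seg 3: a=-2, c=M3/2=560/107, d=(M4−M3)/(6·1)=-560/321, b=Δ3−h3·(2M3+M4)/6=-157/321
t_q=3/4 → seg 0, τ=3/4; S=2+-2059/1284·τ+0·τ²+401/3852·τ³=23043/27392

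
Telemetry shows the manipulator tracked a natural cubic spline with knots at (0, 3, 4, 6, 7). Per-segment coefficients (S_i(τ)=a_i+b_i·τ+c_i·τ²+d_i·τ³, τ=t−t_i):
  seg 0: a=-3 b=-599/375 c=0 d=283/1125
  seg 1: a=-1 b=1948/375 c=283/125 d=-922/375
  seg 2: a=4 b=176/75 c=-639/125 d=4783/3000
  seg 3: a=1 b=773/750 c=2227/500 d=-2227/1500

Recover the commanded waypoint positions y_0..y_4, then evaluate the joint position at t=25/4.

y_0=-3 y_1=-1 y_2=4 y_3=1 y_4=5
S(25/4) = 48411/32000

y_0 = S_0(0) = a_0 = -3
y_1 = S_1(0) = a_1 = -1
y_2 = S_2(0) = a_2 = 4
y_3 = S_3(0) = a_3 = 1
y_4 = S_3(1) = 5
t_q=25/4 is in segment 3 (τ=1/4); S_3(τ)=48411/32000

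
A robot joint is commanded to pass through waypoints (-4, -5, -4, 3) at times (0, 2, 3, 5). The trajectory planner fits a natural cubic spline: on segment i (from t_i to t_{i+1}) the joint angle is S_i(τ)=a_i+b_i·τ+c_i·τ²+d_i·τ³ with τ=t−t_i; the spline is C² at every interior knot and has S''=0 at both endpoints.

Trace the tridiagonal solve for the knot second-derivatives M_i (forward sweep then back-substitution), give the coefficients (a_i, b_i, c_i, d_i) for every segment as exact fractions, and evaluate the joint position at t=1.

  seg 0: a=-4 b=-61/70 c=0 d=13/140
  seg 1: a=-5 b=17/70 c=39/70 d=1/5
  seg 2: a=-4 b=137/70 c=81/70 d=-27/140
S(1) = -669/140

Δ: Δ0=-1/2, Δ1=1, Δ2=7/2
row 1: diag=6, rhs=9; c'=1/6, d'=3/2
row 2: denom=6−1·1/6=35/6; d'=(15−1·3/2)/(35/6)=81/35
back: M2=81/35
back: M1=3/2−1/6·81/35=39/35
M: M0=0, M1=39/35, M2=81/35, M3=0
seg 0: a=-4, c=M0/2=0, d=(M1−M0)/(6·2)=13/140, b=Δ0−h0·(2M0+M1)/6=-61/70
seg 1: a=-5, c=M1/2=39/70, d=(M2−M1)/(6·1)=1/5, b=Δ1−h1·(2M1+M2)/6=17/70
seg 2: a=-4, c=M2/2=81/70, d=(M3−M2)/(6·2)=-27/140, b=Δ2−h2·(2M2+M3)/6=137/70
t_q=1 → seg 0, τ=1; S=-4+-61/70·τ+0·τ²+13/140·τ³=-669/140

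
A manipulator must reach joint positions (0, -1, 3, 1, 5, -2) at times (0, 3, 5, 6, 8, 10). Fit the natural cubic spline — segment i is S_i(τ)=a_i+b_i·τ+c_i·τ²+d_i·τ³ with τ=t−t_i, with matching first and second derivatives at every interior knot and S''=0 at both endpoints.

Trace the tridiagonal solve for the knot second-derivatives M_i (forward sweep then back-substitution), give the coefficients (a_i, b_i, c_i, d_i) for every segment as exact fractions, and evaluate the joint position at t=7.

Δ: Δ0=-1/3, Δ1=2, Δ2=-2, Δ3=2, Δ4=-7/2
row 1: diag=10, rhs=14; c'=1/5, d'=7/5
row 2: denom=6−2·1/5=28/5; d'=(-24−2·7/5)/(28/5)=-67/14
row 3: denom=6−1·5/28=163/28; d'=(24−1·-67/14)/(163/28)=806/163
row 4: denom=8−2·56/163=1192/163; d'=(-33−2·806/163)/(1192/163)=-6991/1192
back: M4=-6991/1192
back: M3=806/163−56/163·-6991/1192=1037/149
back: M2=-67/14−5/28·1037/149=-3593/596
back: M1=7/5−1/5·-3593/596=1553/596
M: M0=0, M1=1553/596, M2=-3593/596, M3=1037/149, M4=-6991/1192, M5=0
seg 0: a=0, c=M0/2=0, d=(M1−M0)/(6·3)=1553/10728, b=Δ0−h0·(2M0+M1)/6=-5851/3576
seg 1: a=-1, c=M1/2=1553/1192, d=(M2−M1)/(6·2)=-2573/3576, b=Δ1−h1·(2M1+M2)/6=4063/1788
seg 2: a=3, c=M2/2=-3593/1192, d=(M3−M2)/(6·1)=7741/3576, b=Δ2−h2·(2M2+M3)/6=-2057/1788
seg 3: a=1, c=M3/2=1037/298, d=(M4−M3)/(6·2)=-15287/14304, b=Δ3−h3·(2M3+M4)/6=-2449/3576
seg 4: a=5, c=M4/2=-6991/2384, d=(M5−M4)/(6·2)=6991/14304, b=Δ4−h4·(2M4+M5)/6=733/1788
t_q=7 → seg 3, τ=1; S=1+-2449/3576·τ+1037/298·τ²+-15287/14304·τ³=12999/4768

  seg 0: a=0 b=-5851/3576 c=0 d=1553/10728
  seg 1: a=-1 b=4063/1788 c=1553/1192 d=-2573/3576
  seg 2: a=3 b=-2057/1788 c=-3593/1192 d=7741/3576
  seg 3: a=1 b=-2449/3576 c=1037/298 d=-15287/14304
  seg 4: a=5 b=733/1788 c=-6991/2384 d=6991/14304
S(7) = 12999/4768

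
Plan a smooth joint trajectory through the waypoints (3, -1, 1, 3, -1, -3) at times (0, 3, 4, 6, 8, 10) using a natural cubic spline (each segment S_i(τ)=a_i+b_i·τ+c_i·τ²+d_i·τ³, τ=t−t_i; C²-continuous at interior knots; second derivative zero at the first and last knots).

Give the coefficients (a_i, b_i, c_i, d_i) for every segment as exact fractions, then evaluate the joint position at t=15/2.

Δ: Δ0=-4/3, Δ1=2, Δ2=1, Δ3=-2, Δ4=-1
row 1: diag=8, rhs=20; c'=1/8, d'=5/2
row 2: denom=6−1·1/8=47/8; d'=(-6−1·5/2)/(47/8)=-68/47
row 3: denom=8−2·16/47=344/47; d'=(-18−2·-68/47)/(344/47)=-355/172
row 4: denom=8−2·47/172=641/86; d'=(6−2·-355/172)/(641/86)=871/641
back: M4=871/641
back: M3=-355/172−47/172·871/641=-1561/641
back: M2=-68/47−16/47·-1561/641=-396/641
back: M1=5/2−1/8·-396/641=1652/641
M: M0=0, M1=1652/641, M2=-396/641, M3=-1561/641, M4=871/641, M5=0
seg 0: a=3, c=M0/2=0, d=(M1−M0)/(6·3)=826/5769, b=Δ0−h0·(2M0+M1)/6=-5042/1923
seg 1: a=-1, c=M1/2=826/641, d=(M2−M1)/(6·1)=-1024/1923, b=Δ1−h1·(2M1+M2)/6=2392/1923
seg 2: a=1, c=M2/2=-198/641, d=(M3−M2)/(6·2)=-1165/7692, b=Δ2−h2·(2M2+M3)/6=4276/1923
seg 3: a=3, c=M3/2=-1561/1282, d=(M4−M3)/(6·2)=608/1923, b=Δ3−h3·(2M3+M4)/6=-1595/1923
seg 4: a=-1, c=M4/2=871/1282, d=(M5−M4)/(6·2)=-871/7692, b=Δ4−h4·(2M4+M5)/6=-3665/1923
t_q=15/2 → seg 3, τ=3/2; S=3+-1595/1923·τ+-1561/1282·τ²+608/1923·τ³=427/5128

  seg 0: a=3 b=-5042/1923 c=0 d=826/5769
  seg 1: a=-1 b=2392/1923 c=826/641 d=-1024/1923
  seg 2: a=1 b=4276/1923 c=-198/641 d=-1165/7692
  seg 3: a=3 b=-1595/1923 c=-1561/1282 d=608/1923
  seg 4: a=-1 b=-3665/1923 c=871/1282 d=-871/7692
S(15/2) = 427/5128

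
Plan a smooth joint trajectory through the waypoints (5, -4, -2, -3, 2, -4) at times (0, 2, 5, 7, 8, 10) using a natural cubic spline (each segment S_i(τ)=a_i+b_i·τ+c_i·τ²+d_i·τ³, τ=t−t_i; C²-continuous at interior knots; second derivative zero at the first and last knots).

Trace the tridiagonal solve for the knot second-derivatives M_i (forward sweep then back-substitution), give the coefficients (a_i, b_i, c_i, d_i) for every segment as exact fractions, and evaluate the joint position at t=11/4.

  seg 0: a=5 b=-104149/17670 c=0 d=12317/35340
  seg 1: a=-4 b=-30247/17670 c=12317/5890 d=-11471/26505
  seg 2: a=-2 b=-15019/17670 c=-2125/1178 d=34967/35340
  seg 3: a=-3 b=67283/17670 c=12171/2945 d=-51959/17670
  seg 4: a=2 b=28729/8835 c=-27617/5890 d=27617/35340
S(11/4) = -808603/188480

Δ: Δ0=-9/2, Δ1=2/3, Δ2=-1/2, Δ3=5, Δ4=-3
row 1: diag=10, rhs=31; c'=3/10, d'=31/10
row 2: denom=10−3·3/10=91/10; d'=(-7−3·31/10)/(91/10)=-163/91
row 3: denom=6−2·20/91=506/91; d'=(33−2·-163/91)/(506/91)=3329/506
row 4: denom=6−1·91/506=2945/506; d'=(-48−1·3329/506)/(2945/506)=-27617/2945
back: M4=-27617/2945
back: M3=3329/506−91/506·-27617/2945=24342/2945
back: M2=-163/91−20/91·24342/2945=-2125/589
back: M1=31/10−3/10·-2125/589=12317/2945
M: M0=0, M1=12317/2945, M2=-2125/589, M3=24342/2945, M4=-27617/2945, M5=0
seg 0: a=5, c=M0/2=0, d=(M1−M0)/(6·2)=12317/35340, b=Δ0−h0·(2M0+M1)/6=-104149/17670
seg 1: a=-4, c=M1/2=12317/5890, d=(M2−M1)/(6·3)=-11471/26505, b=Δ1−h1·(2M1+M2)/6=-30247/17670
seg 2: a=-2, c=M2/2=-2125/1178, d=(M3−M2)/(6·2)=34967/35340, b=Δ2−h2·(2M2+M3)/6=-15019/17670
seg 3: a=-3, c=M3/2=12171/2945, d=(M4−M3)/(6·1)=-51959/17670, b=Δ3−h3·(2M3+M4)/6=67283/17670
seg 4: a=2, c=M4/2=-27617/5890, d=(M5−M4)/(6·2)=27617/35340, b=Δ4−h4·(2M4+M5)/6=28729/8835
t_q=11/4 → seg 1, τ=3/4; S=-4+-30247/17670·τ+12317/5890·τ²+-11471/26505·τ³=-808603/188480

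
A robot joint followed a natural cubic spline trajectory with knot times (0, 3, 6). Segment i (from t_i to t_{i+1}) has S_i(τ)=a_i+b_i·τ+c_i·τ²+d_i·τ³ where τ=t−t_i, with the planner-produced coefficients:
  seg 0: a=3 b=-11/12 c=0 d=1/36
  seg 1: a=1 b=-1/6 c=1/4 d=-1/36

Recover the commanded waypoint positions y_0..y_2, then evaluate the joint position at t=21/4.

y_0=3 y_1=1 y_2=2
S(21/4) = 403/256

y_0 = S_0(0) = a_0 = 3
y_1 = S_1(0) = a_1 = 1
y_2 = S_1(3) = 2
t_q=21/4 is in segment 1 (τ=9/4); S_1(τ)=403/256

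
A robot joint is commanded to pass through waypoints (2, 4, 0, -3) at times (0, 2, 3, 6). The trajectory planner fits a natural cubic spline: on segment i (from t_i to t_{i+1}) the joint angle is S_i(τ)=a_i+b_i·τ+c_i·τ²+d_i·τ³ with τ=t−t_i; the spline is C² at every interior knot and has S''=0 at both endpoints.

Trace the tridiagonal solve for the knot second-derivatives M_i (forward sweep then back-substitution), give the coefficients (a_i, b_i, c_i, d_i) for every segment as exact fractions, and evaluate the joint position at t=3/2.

Δ: Δ0=1, Δ1=-4, Δ2=-1
row 1: diag=6, rhs=-30; c'=1/6, d'=-5
row 2: denom=8−1·1/6=47/6; d'=(18−1·-5)/(47/6)=138/47
back: M2=138/47
back: M1=-5−1/6·138/47=-258/47
M: M0=0, M1=-258/47, M2=138/47, M3=0
seg 0: a=2, c=M0/2=0, d=(M1−M0)/(6·2)=-43/94, b=Δ0−h0·(2M0+M1)/6=133/47
seg 1: a=4, c=M1/2=-129/47, d=(M2−M1)/(6·1)=66/47, b=Δ1−h1·(2M1+M2)/6=-125/47
seg 2: a=0, c=M2/2=69/47, d=(M3−M2)/(6·3)=-23/141, b=Δ2−h2·(2M2+M3)/6=-185/47
t_q=3/2 → seg 0, τ=3/2; S=2+133/47·τ+0·τ²+-43/94·τ³=3535/752

  seg 0: a=2 b=133/47 c=0 d=-43/94
  seg 1: a=4 b=-125/47 c=-129/47 d=66/47
  seg 2: a=0 b=-185/47 c=69/47 d=-23/141
S(3/2) = 3535/752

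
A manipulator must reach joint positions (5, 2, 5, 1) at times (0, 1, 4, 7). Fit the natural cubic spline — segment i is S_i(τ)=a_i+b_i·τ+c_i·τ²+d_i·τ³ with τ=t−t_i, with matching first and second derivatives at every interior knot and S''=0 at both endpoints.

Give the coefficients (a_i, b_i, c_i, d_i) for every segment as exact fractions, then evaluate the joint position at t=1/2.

Δ: Δ0=-3, Δ1=1, Δ2=-4/3
row 1: diag=8, rhs=24; c'=3/8, d'=3
row 2: denom=12−3·3/8=87/8; d'=(-14−3·3)/(87/8)=-184/87
back: M2=-184/87
back: M1=3−3/8·-184/87=110/29
M: M0=0, M1=110/29, M2=-184/87, M3=0
seg 0: a=5, c=M0/2=0, d=(M1−M0)/(6·1)=55/87, b=Δ0−h0·(2M0+M1)/6=-316/87
seg 1: a=2, c=M1/2=55/29, d=(M2−M1)/(6·3)=-257/783, b=Δ1−h1·(2M1+M2)/6=-151/87
seg 2: a=5, c=M2/2=-92/87, d=(M3−M2)/(6·3)=92/783, b=Δ2−h2·(2M2+M3)/6=68/87
t_q=1/2 → seg 0, τ=1/2; S=5+-316/87·τ+0·τ²+55/87·τ³=757/232

  seg 0: a=5 b=-316/87 c=0 d=55/87
  seg 1: a=2 b=-151/87 c=55/29 d=-257/783
  seg 2: a=5 b=68/87 c=-92/87 d=92/783
S(1/2) = 757/232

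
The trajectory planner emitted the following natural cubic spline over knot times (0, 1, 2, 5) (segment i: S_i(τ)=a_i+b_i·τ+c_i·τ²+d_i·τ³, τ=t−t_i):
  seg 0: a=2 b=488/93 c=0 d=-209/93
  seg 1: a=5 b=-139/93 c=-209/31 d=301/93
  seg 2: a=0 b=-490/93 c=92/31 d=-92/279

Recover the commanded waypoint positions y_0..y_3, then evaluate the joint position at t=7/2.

y_0=2 y_1=5 y_2=0 y_3=2
S(7/2) = -145/62

y_0 = S_0(0) = a_0 = 2
y_1 = S_1(0) = a_1 = 5
y_2 = S_2(0) = a_2 = 0
y_3 = S_2(3) = 2
t_q=7/2 is in segment 2 (τ=3/2); S_2(τ)=-145/62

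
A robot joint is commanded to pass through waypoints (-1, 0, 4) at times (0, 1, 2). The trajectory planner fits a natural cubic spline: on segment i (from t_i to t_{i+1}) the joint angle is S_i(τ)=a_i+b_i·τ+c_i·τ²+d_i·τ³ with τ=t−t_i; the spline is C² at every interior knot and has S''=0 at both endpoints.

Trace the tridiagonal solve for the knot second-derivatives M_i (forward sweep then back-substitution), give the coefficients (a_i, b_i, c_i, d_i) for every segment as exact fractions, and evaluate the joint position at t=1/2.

Δ: Δ0=1, Δ1=4
row 1: diag=4, rhs=18; c'=1/4, d'=9/2
back: M1=9/2
M: M0=0, M1=9/2, M2=0
seg 0: a=-1, c=M0/2=0, d=(M1−M0)/(6·1)=3/4, b=Δ0−h0·(2M0+M1)/6=1/4
seg 1: a=0, c=M1/2=9/4, d=(M2−M1)/(6·1)=-3/4, b=Δ1−h1·(2M1+M2)/6=5/2
t_q=1/2 → seg 0, τ=1/2; S=-1+1/4·τ+0·τ²+3/4·τ³=-25/32

  seg 0: a=-1 b=1/4 c=0 d=3/4
  seg 1: a=0 b=5/2 c=9/4 d=-3/4
S(1/2) = -25/32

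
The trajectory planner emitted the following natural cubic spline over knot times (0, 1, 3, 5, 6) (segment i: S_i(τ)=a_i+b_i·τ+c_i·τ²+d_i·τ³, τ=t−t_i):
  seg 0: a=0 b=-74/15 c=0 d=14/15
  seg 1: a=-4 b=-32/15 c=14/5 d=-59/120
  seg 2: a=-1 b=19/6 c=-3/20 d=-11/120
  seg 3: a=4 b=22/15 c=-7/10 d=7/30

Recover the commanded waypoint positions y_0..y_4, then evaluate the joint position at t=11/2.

y_0 = S_0(0) = a_0 = 0
y_1 = S_1(0) = a_1 = -4
y_2 = S_2(0) = a_2 = -1
y_3 = S_3(0) = a_3 = 4
y_4 = S_3(1) = 5
t_q=11/2 is in segment 3 (τ=1/2); S_3(τ)=367/80

y_0=0 y_1=-4 y_2=-1 y_3=4 y_4=5
S(11/2) = 367/80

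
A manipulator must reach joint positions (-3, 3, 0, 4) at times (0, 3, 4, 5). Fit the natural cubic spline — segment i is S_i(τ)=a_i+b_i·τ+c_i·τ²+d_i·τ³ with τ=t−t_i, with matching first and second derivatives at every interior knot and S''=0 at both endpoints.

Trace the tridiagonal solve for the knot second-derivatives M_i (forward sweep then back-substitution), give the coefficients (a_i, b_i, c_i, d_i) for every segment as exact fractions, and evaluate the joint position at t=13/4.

Δ: Δ0=2, Δ1=-3, Δ2=4
row 1: diag=8, rhs=-30; c'=1/8, d'=-15/4
row 2: denom=4−1·1/8=31/8; d'=(42−1·-15/4)/(31/8)=366/31
back: M2=366/31
back: M1=-15/4−1/8·366/31=-162/31
M: M0=0, M1=-162/31, M2=366/31, M3=0
seg 0: a=-3, c=M0/2=0, d=(M1−M0)/(6·3)=-9/31, b=Δ0−h0·(2M0+M1)/6=143/31
seg 1: a=3, c=M1/2=-81/31, d=(M2−M1)/(6·1)=88/31, b=Δ1−h1·(2M1+M2)/6=-100/31
seg 2: a=0, c=M2/2=183/31, d=(M3−M2)/(6·1)=-61/31, b=Δ2−h2·(2M2+M3)/6=2/31
t_q=13/4 → seg 1, τ=1/4; S=3+-100/31·τ+-81/31·τ²+88/31·τ³=1029/496

  seg 0: a=-3 b=143/31 c=0 d=-9/31
  seg 1: a=3 b=-100/31 c=-81/31 d=88/31
  seg 2: a=0 b=2/31 c=183/31 d=-61/31
S(13/4) = 1029/496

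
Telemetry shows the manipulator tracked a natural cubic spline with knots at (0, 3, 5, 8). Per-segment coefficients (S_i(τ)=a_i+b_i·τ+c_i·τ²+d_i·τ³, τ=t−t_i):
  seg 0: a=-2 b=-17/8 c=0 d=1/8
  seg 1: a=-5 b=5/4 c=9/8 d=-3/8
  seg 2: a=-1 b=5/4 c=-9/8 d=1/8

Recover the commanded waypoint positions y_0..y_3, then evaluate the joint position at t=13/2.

y_0 = S_0(0) = a_0 = -2
y_1 = S_1(0) = a_1 = -5
y_2 = S_2(0) = a_2 = -1
y_3 = S_2(3) = -4
t_q=13/2 is in segment 2 (τ=3/2); S_2(τ)=-79/64

y_0=-2 y_1=-5 y_2=-1 y_3=-4
S(13/2) = -79/64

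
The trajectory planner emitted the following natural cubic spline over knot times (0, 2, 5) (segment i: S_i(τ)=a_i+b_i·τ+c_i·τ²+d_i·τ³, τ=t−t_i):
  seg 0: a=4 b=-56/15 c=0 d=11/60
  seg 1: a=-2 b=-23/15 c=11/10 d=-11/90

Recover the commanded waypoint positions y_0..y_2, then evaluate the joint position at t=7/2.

y_0=4 y_1=-2 y_2=0
S(7/2) = -179/80

y_0 = S_0(0) = a_0 = 4
y_1 = S_1(0) = a_1 = -2
y_2 = S_1(3) = 0
t_q=7/2 is in segment 1 (τ=3/2); S_1(τ)=-179/80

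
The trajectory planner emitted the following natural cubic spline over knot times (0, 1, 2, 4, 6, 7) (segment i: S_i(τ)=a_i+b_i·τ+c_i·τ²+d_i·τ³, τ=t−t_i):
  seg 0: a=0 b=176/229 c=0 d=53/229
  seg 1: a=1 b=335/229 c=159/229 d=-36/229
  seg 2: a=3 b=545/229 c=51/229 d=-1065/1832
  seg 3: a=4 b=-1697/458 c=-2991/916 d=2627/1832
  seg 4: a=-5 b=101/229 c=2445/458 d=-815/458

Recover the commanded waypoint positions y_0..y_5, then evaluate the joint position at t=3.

y_0=0 y_1=1 y_2=3 y_3=4 y_4=-5 y_5=-1
S(3) = 9199/1832

y_0 = S_0(0) = a_0 = 0
y_1 = S_1(0) = a_1 = 1
y_2 = S_2(0) = a_2 = 3
y_3 = S_3(0) = a_3 = 4
y_4 = S_4(0) = a_4 = -5
y_5 = S_4(1) = -1
t_q=3 is in segment 2 (τ=1); S_2(τ)=9199/1832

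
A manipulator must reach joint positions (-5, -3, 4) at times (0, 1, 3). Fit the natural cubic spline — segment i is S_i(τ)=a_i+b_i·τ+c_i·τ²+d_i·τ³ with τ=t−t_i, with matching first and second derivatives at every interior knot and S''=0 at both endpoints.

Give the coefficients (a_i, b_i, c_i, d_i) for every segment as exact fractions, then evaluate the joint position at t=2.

Δ: Δ0=2, Δ1=7/2
row 1: diag=6, rhs=9; c'=1/3, d'=3/2
back: M1=3/2
M: M0=0, M1=3/2, M2=0
seg 0: a=-5, c=M0/2=0, d=(M1−M0)/(6·1)=1/4, b=Δ0−h0·(2M0+M1)/6=7/4
seg 1: a=-3, c=M1/2=3/4, d=(M2−M1)/(6·2)=-1/8, b=Δ1−h1·(2M1+M2)/6=5/2
t_q=2 → seg 1, τ=1; S=-3+5/2·τ+3/4·τ²+-1/8·τ³=1/8

  seg 0: a=-5 b=7/4 c=0 d=1/4
  seg 1: a=-3 b=5/2 c=3/4 d=-1/8
S(2) = 1/8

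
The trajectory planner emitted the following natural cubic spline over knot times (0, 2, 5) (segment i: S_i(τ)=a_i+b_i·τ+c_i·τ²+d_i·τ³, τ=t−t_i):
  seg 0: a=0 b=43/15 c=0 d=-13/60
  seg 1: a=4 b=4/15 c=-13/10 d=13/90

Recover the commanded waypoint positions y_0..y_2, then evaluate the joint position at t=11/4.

y_0 = S_0(0) = a_0 = 0
y_1 = S_1(0) = a_1 = 4
y_2 = S_1(3) = -3
t_q=11/4 is in segment 1 (τ=3/4); S_1(τ)=2259/640

y_0=0 y_1=4 y_2=-3
S(11/4) = 2259/640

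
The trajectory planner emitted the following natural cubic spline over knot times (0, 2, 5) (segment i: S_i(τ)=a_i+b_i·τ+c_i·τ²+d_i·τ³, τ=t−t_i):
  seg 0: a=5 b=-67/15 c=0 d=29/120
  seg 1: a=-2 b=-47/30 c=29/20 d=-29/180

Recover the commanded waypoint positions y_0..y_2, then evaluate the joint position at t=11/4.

y_0=5 y_1=-2 y_2=2
S(11/4) = -3107/1280

y_0 = S_0(0) = a_0 = 5
y_1 = S_1(0) = a_1 = -2
y_2 = S_1(3) = 2
t_q=11/4 is in segment 1 (τ=3/4); S_1(τ)=-3107/1280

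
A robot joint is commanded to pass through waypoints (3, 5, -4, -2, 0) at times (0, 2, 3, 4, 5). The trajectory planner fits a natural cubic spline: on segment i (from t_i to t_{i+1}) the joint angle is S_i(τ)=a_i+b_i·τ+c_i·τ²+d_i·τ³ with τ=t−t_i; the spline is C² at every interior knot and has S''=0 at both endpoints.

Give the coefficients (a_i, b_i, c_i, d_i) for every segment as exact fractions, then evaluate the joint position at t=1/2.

Δ: Δ0=1, Δ1=-9, Δ2=2, Δ3=2
row 1: diag=6, rhs=-60; c'=1/6, d'=-10
row 2: denom=4−1·1/6=23/6; d'=(66−1·-10)/(23/6)=456/23
row 3: denom=4−1·6/23=86/23; d'=(0−1·456/23)/(86/23)=-228/43
back: M3=-228/43
back: M2=456/23−6/23·-228/43=912/43
back: M1=-10−1/6·912/43=-582/43
M: M0=0, M1=-582/43, M2=912/43, M3=-228/43, M4=0
seg 0: a=3, c=M0/2=0, d=(M1−M0)/(6·2)=-97/86, b=Δ0−h0·(2M0+M1)/6=237/43
seg 1: a=5, c=M1/2=-291/43, d=(M2−M1)/(6·1)=249/43, b=Δ1−h1·(2M1+M2)/6=-345/43
seg 2: a=-4, c=M2/2=456/43, d=(M3−M2)/(6·1)=-190/43, b=Δ2−h2·(2M2+M3)/6=-180/43
seg 3: a=-2, c=M3/2=-114/43, d=(M4−M3)/(6·1)=38/43, b=Δ3−h3·(2M3+M4)/6=162/43
t_q=1/2 → seg 0, τ=1/2; S=3+237/43·τ+0·τ²+-97/86·τ³=3863/688

  seg 0: a=3 b=237/43 c=0 d=-97/86
  seg 1: a=5 b=-345/43 c=-291/43 d=249/43
  seg 2: a=-4 b=-180/43 c=456/43 d=-190/43
  seg 3: a=-2 b=162/43 c=-114/43 d=38/43
S(1/2) = 3863/688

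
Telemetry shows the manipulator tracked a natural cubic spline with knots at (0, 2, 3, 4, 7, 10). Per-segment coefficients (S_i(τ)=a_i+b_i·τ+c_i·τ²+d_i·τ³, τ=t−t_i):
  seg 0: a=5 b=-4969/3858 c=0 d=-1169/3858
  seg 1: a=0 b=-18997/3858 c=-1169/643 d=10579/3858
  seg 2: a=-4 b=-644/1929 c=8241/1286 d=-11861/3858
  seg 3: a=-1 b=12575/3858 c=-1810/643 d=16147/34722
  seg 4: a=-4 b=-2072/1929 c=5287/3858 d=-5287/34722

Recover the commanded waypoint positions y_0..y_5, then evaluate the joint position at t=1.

y_0 = S_0(0) = a_0 = 5
y_1 = S_1(0) = a_1 = 0
y_2 = S_2(0) = a_2 = -4
y_3 = S_3(0) = a_3 = -1
y_4 = S_4(0) = a_4 = -4
y_5 = S_4(3) = 1
t_q=1 is in segment 0 (τ=1); S_0(τ)=2192/643

y_0=5 y_1=0 y_2=-4 y_3=-1 y_4=-4 y_5=1
S(1) = 2192/643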